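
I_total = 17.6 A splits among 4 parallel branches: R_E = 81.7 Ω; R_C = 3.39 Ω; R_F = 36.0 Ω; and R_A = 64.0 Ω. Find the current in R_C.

ΣG = 1/81.7 + 1/3.39 + 1/36.0 + 1/64.0 = 0.3506.
By the current-divider rule, I = I_total · G_k/ΣG = 17.6 × 0.8413 = 14.81 A.

I ≈ 14.8 A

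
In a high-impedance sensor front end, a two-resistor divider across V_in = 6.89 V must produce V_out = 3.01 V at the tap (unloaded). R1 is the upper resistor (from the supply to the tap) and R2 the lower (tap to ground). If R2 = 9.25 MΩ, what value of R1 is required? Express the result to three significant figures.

The divider ratio is R2/(R1+R2) = 3.01/6.89 = 0.4369.
So R1 = R2 · (V_in/V_out − 1) = 9.25 × (6.89/3.01 − 1) = 9.25 × 1.289 = 11.92 MΩ.

R1 ≈ 11.9 MΩ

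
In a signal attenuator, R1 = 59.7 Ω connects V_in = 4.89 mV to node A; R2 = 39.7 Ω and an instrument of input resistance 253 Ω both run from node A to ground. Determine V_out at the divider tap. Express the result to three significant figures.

V_out ≈ 1.78 mV

The load sits in parallel with R2, giving an effective lower resistance R2' = R2·R_L/(R2+R_L) = 34.32 Ω.
Now apply the divider: V_out = 4.89 × 0.3650 = 1.785 mV.
(Unloaded it would be 1.95 mV; the load pulls it down.)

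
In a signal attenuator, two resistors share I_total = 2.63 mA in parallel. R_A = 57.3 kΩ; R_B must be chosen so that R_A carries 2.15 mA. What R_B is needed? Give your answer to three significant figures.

Two-branch current divider: I_A = I_total · R_B/(R_A + R_B).
With f = 0.8175, R_B = R_A · f/(1−f) = 57.3 × 4.479 = 256.7 kΩ.

R_B ≈ 257 kΩ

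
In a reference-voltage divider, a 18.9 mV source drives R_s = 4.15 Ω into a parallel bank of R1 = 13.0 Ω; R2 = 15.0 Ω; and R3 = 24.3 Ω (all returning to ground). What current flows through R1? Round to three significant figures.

Parallel bank: R_p = 1/(1/13.0 + 1/15.0 + 1/24.3) = 5.413 Ω.
V_A = 18.9 × 5.413/9.563 = 10.70 mV.
Branch current I = V_A/R1 = 10.70/13.0 = 0.8229 mA.
(Equivalently: I_total = 1.976 mA, then current-divider fraction G_k/ΣG = 0.4164.)

I ≈ 0.823 mA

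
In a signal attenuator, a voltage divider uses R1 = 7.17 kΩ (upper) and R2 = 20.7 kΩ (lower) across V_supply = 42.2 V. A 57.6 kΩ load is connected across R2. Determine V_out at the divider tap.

First combine the lower leg with the load: R2 ‖ R_L = 15.23 kΩ.
Then V_out = V_supply · R2'/(R1 + R2') = 42.2 × 15.23/22.40 = 28.69 V.

V_out ≈ 28.7 V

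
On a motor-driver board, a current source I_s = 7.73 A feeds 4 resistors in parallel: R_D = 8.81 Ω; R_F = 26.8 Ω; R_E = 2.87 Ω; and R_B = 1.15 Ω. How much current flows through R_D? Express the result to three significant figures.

I ≈ 0.641 A

Conductances: ΣG = 1/8.81 + 1/26.8 + 1/2.87 + 1/1.15 = 1.369 (1/Ω).
Current divider: I(R_D) = I_s · G_k/ΣG = 7.73 × (0.1135/1.369) = 7.73 × 0.08292 = 0.6410 A.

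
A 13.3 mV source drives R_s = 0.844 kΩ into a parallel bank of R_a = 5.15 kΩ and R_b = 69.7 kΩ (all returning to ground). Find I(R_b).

I ≈ 0.162 µA

Combine the parallel branches: R_p = (1/5.15 + 1/69.7)⁻¹ = 4.796 kΩ.
V_A = 13.3 × 4.796/5.640 = 11.31 mV.
Branch current I = V_A/R_b = 11.31/69.7 = 0.1623 µA.
(Check via current divider: I_total = 2.358 µA; share G_k/ΣG = 0.06880 → same result.)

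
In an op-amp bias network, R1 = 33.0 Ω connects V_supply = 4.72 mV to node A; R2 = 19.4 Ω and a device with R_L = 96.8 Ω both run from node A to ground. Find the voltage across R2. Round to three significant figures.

V_out ≈ 1.55 mV

R2 ‖ R_L = (19.4 × 96.8)/(19.4 + 96.8) = 16.16 Ω.
Voltage divider with the loaded lower leg: V_out = 4.72 × 16.16/(33.0 + 16.16) = 4.72 × 0.3287 = 1.552 mV.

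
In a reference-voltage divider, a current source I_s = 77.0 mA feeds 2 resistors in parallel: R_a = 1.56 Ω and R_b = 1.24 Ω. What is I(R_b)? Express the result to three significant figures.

Two-branch current divider: I_k = I_s · R_other/(R_1 + R_2).
I(R_b) = 77.0 × 1.56/(1.56 + 1.24) = 77.0 × 0.5571 = 42.90 mA.

I ≈ 42.9 mA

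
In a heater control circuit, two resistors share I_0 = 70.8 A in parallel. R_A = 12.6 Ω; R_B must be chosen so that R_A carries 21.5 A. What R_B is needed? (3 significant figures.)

R_B ≈ 5.49 Ω

The fraction through R_A equals R_B/(R_A+R_B).
With f = 0.3037, R_B = R_A · f/(1−f) = 12.6 × 0.4361 = 5.495 Ω.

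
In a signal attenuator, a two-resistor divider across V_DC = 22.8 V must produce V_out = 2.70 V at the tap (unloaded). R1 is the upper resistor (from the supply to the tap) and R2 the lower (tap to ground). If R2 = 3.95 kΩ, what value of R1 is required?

R1 ≈ 29.4 kΩ

V_out/V_DC = R2/(R1+R2) = 0.1184.
So R1 = R2 · (V_DC/V_out − 1) = 3.95 × (22.8/2.70 − 1) = 3.95 × 7.444 = 29.41 kΩ.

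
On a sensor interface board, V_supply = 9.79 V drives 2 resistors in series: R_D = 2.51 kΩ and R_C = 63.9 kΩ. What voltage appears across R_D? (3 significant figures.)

V ≈ 0.370 V

Series total: ΣR = 2.51 + 63.9 = 66.41 kΩ.
V = V_supply · R/ΣR = 9.79 × 0.03780 = 0.3700 V.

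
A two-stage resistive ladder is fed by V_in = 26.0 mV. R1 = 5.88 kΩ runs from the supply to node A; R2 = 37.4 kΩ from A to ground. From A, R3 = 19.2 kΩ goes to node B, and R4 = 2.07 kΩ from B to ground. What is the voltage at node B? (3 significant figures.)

V_B ≈ 1.76 mV

The second stage (R3 + R4 = 21.27 kΩ) loads node A in parallel with R2.
Effective lower resistance at A: R2 ‖ 21.27 = 13.56 kΩ.
So V_A = 26.0 × 0.6975 = 18.14 mV.
V_B = V_A × 0.09732 = 1.765 mV.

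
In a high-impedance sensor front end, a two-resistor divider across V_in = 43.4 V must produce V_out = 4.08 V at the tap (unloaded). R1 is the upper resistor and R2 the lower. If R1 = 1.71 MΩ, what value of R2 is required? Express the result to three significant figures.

Required fraction k = V_out/V_in = 0.09401.
So R2 = R1 · V_out/(V_in − V_out) = 1.71 × 4.08/(43.4 − 4.08) = 1.71 × 0.1038 = 0.1774 MΩ.

R2 ≈ 0.177 MΩ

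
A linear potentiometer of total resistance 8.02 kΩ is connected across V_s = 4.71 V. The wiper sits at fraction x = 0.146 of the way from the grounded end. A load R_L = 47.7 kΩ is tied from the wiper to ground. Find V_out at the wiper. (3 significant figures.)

The pot divides into 6.849 kΩ above the wiper and 1.171 kΩ below.
R_L loads the lower segment: effective lower R = 1.143 kΩ.
Loaded-divider output: V_out = 4.71 × 0.1430 = 0.6735 V.
(Unloaded: V_out = x·V_s = 0.688 V.)

V_out ≈ 0.674 V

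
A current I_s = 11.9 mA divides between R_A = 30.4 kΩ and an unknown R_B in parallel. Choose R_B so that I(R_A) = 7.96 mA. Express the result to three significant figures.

In a two-way split, I_A/I_s = R_B/(R_A + R_B).
With f = 0.6689, R_B = R_A · f/(1−f) = 30.4 × 2.020 = 61.42 kΩ.

R_B ≈ 61.4 kΩ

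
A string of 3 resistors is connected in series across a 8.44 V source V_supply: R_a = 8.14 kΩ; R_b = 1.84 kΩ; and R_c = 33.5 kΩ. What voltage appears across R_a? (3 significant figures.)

V ≈ 1.58 V

ΣR = 8.14 + 1.84 + 33.5 = 43.48 kΩ.
By the voltage-divider rule, V = 8.44 × 8.140/43.48 = 1.580 V.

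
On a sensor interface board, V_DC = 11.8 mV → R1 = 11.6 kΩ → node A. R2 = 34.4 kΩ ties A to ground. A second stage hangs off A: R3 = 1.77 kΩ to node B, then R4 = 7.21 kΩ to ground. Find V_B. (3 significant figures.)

V_B ≈ 3.60 mV

Looking into the second stage from A: R3 + R4 = 8.980 kΩ appears in parallel with R2.
R2 ‖ (R3+R4) = 7.121 kΩ.
V_A = 11.8 × 7.121/(11.6 + 7.121) = 4.488 mV.
Then the unloaded second divider: V_B = V_A × R4/(R3+R4) = 4.488 × 0.8029 = 3.604 mV.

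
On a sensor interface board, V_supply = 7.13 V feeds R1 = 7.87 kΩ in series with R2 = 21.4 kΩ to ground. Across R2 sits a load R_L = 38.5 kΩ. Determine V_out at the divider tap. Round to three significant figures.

First combine the lower leg with the load: R2 ‖ R_L = 13.75 kΩ.
Then V_out = V_supply · R2'/(R1 + R2') = 7.13 × 13.75/21.62 = 4.535 V.
(Unloaded it would be 5.21 V; the load pulls it down.)

V_out ≈ 4.54 V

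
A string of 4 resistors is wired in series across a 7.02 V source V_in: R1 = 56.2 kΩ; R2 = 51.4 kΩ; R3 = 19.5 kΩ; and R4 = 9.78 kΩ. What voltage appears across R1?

V ≈ 2.88 V

ΣR = 56.2 + 51.4 + 19.5 + 9.78 = 136.9 kΩ.
By the voltage-divider rule, V = 7.02 × 56.20/136.9 = 2.882 V.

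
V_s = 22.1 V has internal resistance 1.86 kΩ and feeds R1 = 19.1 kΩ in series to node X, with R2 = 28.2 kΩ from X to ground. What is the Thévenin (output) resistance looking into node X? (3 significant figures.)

R1' = 1.86 + 19.1 = 20.96 kΩ (source resistance + R1).
Looking into X with the source shorted: R_th = R1'·R2/(R1'+R2) = 20.96 × 28.2/49.16 = 12.02 kΩ.

R_th ≈ 12.0 kΩ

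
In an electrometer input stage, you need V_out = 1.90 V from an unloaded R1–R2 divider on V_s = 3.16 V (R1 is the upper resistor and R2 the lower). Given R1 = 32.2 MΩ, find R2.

The divider ratio is R2/(R1+R2) = 1.90/3.16 = 0.6013.
R2 = R1 · 0.6013/(1 − 0.6013) = 48.56 MΩ.

R2 ≈ 48.6 MΩ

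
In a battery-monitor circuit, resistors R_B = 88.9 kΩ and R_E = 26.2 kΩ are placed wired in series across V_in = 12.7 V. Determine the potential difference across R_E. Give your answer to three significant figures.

V ≈ 2.89 V

Series total: ΣR = 88.9 + 26.2 = 115.1 kΩ.
By the voltage-divider rule, V = 12.7 × 26.20/115.1 = 2.891 V.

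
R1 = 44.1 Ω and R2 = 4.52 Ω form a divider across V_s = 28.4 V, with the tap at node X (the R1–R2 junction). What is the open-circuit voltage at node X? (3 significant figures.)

V_th ≈ 2.64 V

V_th is the unloaded tap voltage: V_s · R2/(R1+R2) = 28.4 × 0.09297 = 2.640 V.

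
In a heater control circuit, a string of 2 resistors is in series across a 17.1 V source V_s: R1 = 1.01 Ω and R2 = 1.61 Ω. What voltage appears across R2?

Total series resistance ΣR = 1.01 + 1.61 = 2.620 Ω.
By the voltage-divider rule, V = 17.1 × 1.610/2.620 = 10.51 V.

V ≈ 10.5 V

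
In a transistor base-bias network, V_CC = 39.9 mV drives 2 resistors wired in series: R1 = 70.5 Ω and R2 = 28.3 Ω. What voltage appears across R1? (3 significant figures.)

V ≈ 28.5 mV

Series total: ΣR = 70.5 + 28.3 = 98.80 Ω.
By the voltage-divider rule, V = 39.9 × 70.50/98.80 = 28.47 mV.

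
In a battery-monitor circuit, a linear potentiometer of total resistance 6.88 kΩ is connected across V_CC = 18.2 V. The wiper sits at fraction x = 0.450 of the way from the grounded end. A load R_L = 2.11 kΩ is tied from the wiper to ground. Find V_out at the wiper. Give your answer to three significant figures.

Lower segment x·R_p = 3.096 kΩ; upper segment (1−x)·R_p = 3.784 kΩ.
(x·R_p) ‖ R_L = 1.255 kΩ.
V_out = 18.2 × 1.255/(3.784 + 1.255) = 4.532 V.

V_out ≈ 4.53 V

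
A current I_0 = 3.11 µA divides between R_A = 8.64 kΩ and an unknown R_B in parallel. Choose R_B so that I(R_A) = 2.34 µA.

Two-branch current divider: I_A = I_0 · R_B/(R_A + R_B).
2.34/3.11 = R_B/(R_A + R_B) → R_B = R_A · (0.7524)/(1 − 0.7524) = 8.64 × 3.039 = 26.26 kΩ.

R_B ≈ 26.3 kΩ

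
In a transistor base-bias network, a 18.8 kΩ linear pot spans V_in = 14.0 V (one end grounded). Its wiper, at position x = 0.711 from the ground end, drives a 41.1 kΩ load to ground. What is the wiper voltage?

Split the track: R_lower = x·R_p = 13.37 kΩ, R_upper = (1−x)·R_p = 5.433 kΩ.
R_L loads the lower segment: effective lower R = 10.09 kΩ.
Loaded-divider output: V_out = 14.0 × 0.6499 = 9.099 V.

V_out ≈ 9.10 V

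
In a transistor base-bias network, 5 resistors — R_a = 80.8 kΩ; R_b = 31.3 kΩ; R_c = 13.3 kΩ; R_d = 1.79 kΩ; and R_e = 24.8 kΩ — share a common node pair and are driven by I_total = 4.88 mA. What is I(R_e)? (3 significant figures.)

I ≈ 0.274 mA

ΣG = 1/80.8 + 1/31.3 + 1/13.3 + 1/1.79 + 1/24.8 = 0.7185.
By the current-divider rule, I = I_total · G_k/ΣG = 4.88 × 0.05612 = 0.2739 mA.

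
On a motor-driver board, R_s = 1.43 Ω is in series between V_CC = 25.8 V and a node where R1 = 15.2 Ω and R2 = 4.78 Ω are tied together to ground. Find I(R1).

I ≈ 1.22 A

Parallel bank: R_p = 1/(1/15.2 + 1/4.78) = 3.636 Ω.
Node voltage V_A = V_CC · R_p/(R_s + R_p) = 25.8 × 0.7178 = 18.52 V.
Branch current I = V_A/R1 = 18.52/15.2 = 1.218 A.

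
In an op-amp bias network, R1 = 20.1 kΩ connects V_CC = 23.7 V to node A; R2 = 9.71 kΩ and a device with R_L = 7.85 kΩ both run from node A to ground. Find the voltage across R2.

V_out ≈ 4.21 V

R2 ‖ R_L = (9.71 × 7.85)/(9.71 + 7.85) = 4.341 kΩ.
Now apply the divider: V_out = 23.7 × 0.1776 = 4.209 V.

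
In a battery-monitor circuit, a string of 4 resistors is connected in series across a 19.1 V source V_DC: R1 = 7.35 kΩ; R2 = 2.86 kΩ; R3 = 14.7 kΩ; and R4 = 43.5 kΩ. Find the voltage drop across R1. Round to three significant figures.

Series total: ΣR = 7.35 + 2.86 + 14.7 + 43.5 = 68.41 kΩ.
By the voltage-divider rule, V = 19.1 × 7.350/68.41 = 2.052 V.

V ≈ 2.05 V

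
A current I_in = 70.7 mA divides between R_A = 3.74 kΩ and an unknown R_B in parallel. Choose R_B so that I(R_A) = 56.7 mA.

In a two-way split, I_A/I_in = R_B/(R_A + R_B).
With f = 0.8020, R_B = R_A · f/(1−f) = 3.74 × 4.050 = 15.15 kΩ.

R_B ≈ 15.1 kΩ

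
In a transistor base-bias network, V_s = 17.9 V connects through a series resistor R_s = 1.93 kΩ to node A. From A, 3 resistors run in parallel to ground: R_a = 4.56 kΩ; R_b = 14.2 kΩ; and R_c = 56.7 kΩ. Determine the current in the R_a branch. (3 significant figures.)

Parallel bank: R_p = 1/(1/4.56 + 1/14.2 + 1/56.7) = 3.254 kΩ.
Node voltage V_A = V_s · R_p/(R_s + R_p) = 17.9 × 0.6277 = 11.24 V.
Branch current I = V_A/R_a = 11.24/4.56 = 2.464 mA.
(Equivalently: I_total = 3.453 mA, then current-divider fraction G_k/ΣG = 0.7135.)

I ≈ 2.46 mA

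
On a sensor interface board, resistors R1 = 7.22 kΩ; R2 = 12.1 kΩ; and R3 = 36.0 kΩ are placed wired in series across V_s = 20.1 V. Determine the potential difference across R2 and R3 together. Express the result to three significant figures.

V ≈ 17.5 V

Total series resistance ΣR = 7.22 + 12.1 + 36.0 = 55.32 kΩ.
R_{R2..R3} = 12.1 + 36.0 = 48.10 kΩ.
V = V_s · R/ΣR = 20.1 × 0.8695 = 17.48 V.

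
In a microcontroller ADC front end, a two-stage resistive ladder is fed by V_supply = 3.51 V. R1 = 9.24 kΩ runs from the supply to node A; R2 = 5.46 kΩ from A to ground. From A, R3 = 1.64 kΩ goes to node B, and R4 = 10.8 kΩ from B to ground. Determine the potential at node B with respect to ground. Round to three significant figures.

Node A sees R2 in parallel with the series input of stage 2, R3 + R4 = 12.44 kΩ.
Effective lower resistance at A: R2 ‖ 12.44 = 3.795 kΩ.
V_A = 3.51 × 3.795/(9.24 + 3.795) = 1.022 V.
Stage 2 is unloaded, so V_B = V_A · R4/(R3+R4) = 1.022 × 10.8/12.44 = 0.8871 V.

V_B ≈ 0.887 V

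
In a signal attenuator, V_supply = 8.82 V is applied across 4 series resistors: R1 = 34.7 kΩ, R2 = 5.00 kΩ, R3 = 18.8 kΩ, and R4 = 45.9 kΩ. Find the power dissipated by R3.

The common current is I = 8.82/104.4 = 0.08448 mA.
V(R3) = I·R = 1.588 V; P = V·I = 1.588 × 0.08448 = 0.1342 mW.

P ≈ 0.134 mW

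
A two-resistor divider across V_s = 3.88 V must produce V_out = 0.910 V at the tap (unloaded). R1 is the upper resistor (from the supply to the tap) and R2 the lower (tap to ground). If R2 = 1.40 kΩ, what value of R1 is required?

Required fraction k = V_out/V_s = 0.2345.
So R1 = R2 · (V_s/V_out − 1) = 1.40 × (3.88/0.910 − 1) = 1.40 × 3.264 = 4.569 kΩ.

R1 ≈ 4.57 kΩ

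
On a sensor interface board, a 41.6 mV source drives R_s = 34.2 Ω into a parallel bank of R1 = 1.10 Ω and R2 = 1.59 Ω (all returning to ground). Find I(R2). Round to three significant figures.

I ≈ 0.488 mA

Parallel bank: R_p = 1/(1/1.10 + 1/1.59) = 0.6502 Ω.
V_A by voltage divider: V_A = 41.6 × 0.6502/(34.2 + 0.6502) = 0.7761 mV.
I(R2) = V_A / R2 = 0.7761/1.59 = 0.4881 mA.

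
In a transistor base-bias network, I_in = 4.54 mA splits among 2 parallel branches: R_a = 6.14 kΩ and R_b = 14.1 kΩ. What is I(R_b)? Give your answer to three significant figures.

I ≈ 1.38 mA

For two parallel branches, I_k = I_in · (other R)/(sum of R).
So I = 4.54 × 6.14/20.24 = 1.377 mA.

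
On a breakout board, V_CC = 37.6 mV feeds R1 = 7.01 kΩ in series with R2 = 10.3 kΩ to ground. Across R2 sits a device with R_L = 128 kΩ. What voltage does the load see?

V_out ≈ 21.7 mV

First combine the lower leg with the load: R2 ‖ R_L = 9.533 kΩ.
Now apply the divider: V_out = 37.6 × 0.5763 = 21.67 mV.
(Unloaded it would be 22.4 mV; the load pulls it down.)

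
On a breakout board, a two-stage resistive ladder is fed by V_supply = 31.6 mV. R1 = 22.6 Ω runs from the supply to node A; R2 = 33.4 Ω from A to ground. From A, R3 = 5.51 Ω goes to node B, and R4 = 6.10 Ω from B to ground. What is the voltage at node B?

V_B ≈ 4.58 mV

The second stage (R3 + R4 = 11.61 Ω) loads node A in parallel with R2.
Effective lower resistance at A: R2 ‖ 11.61 = 8.615 Ω.
So V_A = 31.6 × 0.2760 = 8.721 mV.
Stage 2 is unloaded, so V_B = V_A · R4/(R3+R4) = 8.721 × 6.10/11.61 = 4.582 mV.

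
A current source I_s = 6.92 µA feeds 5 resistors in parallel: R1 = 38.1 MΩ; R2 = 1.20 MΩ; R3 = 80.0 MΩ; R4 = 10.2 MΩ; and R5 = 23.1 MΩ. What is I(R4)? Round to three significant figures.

Conductances: ΣG = 1/38.1 + 1/1.20 + 1/80.0 + 1/10.2 + 1/23.1 = 1.013 (1/MΩ).
Current divider: I(R4) = I_s · G_k/ΣG = 6.92 × (0.09804/1.013) = 6.92 × 0.09674 = 0.6695 µA.

I ≈ 0.669 µA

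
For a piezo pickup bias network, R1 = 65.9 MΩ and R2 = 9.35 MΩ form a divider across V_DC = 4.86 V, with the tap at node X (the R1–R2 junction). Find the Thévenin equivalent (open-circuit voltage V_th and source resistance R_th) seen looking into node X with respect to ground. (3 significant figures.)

V_th ≈ 0.604 V, R_th ≈ 8.19 MΩ

With X open, the divider is unloaded: V_th = 4.86 × 9.35/75.25 = 0.6039 V.
With V_DC suppressed (replaced by a short), R_th = R1 ‖ R2 = (65.90 × 9.35)/(65.90 + 9.35) = 8.188 MΩ.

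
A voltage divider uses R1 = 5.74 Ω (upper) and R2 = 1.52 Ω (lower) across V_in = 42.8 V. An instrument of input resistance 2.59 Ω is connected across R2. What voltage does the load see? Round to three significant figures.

First combine the lower leg with the load: R2 ‖ R_L = 0.9579 Ω.
Voltage divider with the loaded lower leg: V_out = 42.8 × 0.9579/(5.74 + 0.9579) = 42.8 × 0.1430 = 6.121 V.

V_out ≈ 6.12 V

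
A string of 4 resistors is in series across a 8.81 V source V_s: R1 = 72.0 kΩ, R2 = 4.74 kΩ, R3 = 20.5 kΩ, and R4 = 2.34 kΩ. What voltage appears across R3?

Total series resistance ΣR = 72.0 + 4.74 + 20.5 + 2.34 = 99.58 kΩ.
V = V_s · R/ΣR = 8.81 × 0.2059 = 1.814 V.

V ≈ 1.81 V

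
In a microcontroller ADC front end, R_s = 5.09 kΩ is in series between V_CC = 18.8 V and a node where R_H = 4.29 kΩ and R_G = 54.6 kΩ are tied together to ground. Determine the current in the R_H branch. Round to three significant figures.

I ≈ 1.92 mA

Parallel bank: R_p = 1/(1/4.29 + 1/54.6) = 3.977 kΩ.
V_A = 18.8 × 3.977/9.067 = 8.247 V.
Branch current I = V_A/R_H = 8.247/4.29 = 1.922 mA.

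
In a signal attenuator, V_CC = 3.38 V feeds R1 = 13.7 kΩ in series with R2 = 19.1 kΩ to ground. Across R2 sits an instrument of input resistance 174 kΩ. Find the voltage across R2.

R2 ‖ R_L = (19.1 × 174)/(19.1 + 174) = 17.21 kΩ.
Now apply the divider: V_out = 3.38 × 0.5568 = 1.882 V.
(Unloaded it would be 1.97 V; the load pulls it down.)

V_out ≈ 1.88 V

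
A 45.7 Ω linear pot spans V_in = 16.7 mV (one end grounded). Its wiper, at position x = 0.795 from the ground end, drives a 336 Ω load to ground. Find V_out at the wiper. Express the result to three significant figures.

Split the track: R_lower = x·R_p = 36.33 Ω, R_upper = (1−x)·R_p = 9.368 Ω.
Lower segment in parallel with the load: 36.33 ‖ 336 = 32.79 Ω.
V_out = 16.7 × 32.79/(9.368 + 32.79) = 12.99 mV.

V_out ≈ 13.0 mV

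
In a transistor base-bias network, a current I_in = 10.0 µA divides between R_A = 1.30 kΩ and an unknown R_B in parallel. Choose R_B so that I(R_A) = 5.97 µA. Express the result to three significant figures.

R_B ≈ 1.93 kΩ

In a two-way split, I_A/I_in = R_B/(R_A + R_B).
With f = 0.5970, R_B = R_A · f/(1−f) = 1.30 × 1.481 = 1.926 kΩ.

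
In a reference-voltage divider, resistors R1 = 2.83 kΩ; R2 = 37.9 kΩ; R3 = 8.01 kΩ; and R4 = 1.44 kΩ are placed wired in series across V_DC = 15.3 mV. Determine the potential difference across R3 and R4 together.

Total series resistance ΣR = 2.83 + 37.9 + 8.01 + 1.44 = 50.18 kΩ.
R_{R3..R4} = 8.01 + 1.44 = 9.450 kΩ.
By the voltage-divider rule, V = 15.3 × 9.450/50.18 = 2.881 mV.

V ≈ 2.88 mV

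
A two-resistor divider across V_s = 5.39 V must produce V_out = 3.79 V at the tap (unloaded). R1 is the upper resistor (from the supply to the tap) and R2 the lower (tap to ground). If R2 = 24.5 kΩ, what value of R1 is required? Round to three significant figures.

R1 ≈ 10.3 kΩ

The divider ratio is R2/(R1+R2) = 3.79/5.39 = 0.7032.
R1 = R2·(1/k − 1) = 24.5 × 0.4222 = 10.34 kΩ.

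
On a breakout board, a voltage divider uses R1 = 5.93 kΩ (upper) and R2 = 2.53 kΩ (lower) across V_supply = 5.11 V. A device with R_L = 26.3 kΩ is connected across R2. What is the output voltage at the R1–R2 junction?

R2 ‖ R_L = (2.53 × 26.3)/(2.53 + 26.3) = 2.308 kΩ.
Voltage divider with the loaded lower leg: V_out = 5.11 × 2.308/(5.93 + 2.308) = 5.11 × 0.2802 = 1.432 V.
(Unloaded it would be 1.53 V; the load pulls it down.)

V_out ≈ 1.43 V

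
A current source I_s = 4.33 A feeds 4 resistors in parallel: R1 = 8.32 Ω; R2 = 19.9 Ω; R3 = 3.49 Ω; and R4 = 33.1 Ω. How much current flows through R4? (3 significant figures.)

I ≈ 0.269 A

ΣG = 1/8.32 + 1/19.9 + 1/3.49 + 1/33.1 = 0.4872.
R4 takes the fraction G_k/ΣG = 0.03021/0.4872 = 0.06201, so I = 4.33 × 0.06201 = 0.2685 A.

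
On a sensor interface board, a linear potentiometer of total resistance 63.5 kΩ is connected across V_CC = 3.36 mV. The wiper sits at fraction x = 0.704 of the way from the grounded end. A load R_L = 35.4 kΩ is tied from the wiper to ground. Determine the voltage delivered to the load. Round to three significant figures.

Lower segment x·R_p = 44.70 kΩ; upper segment (1−x)·R_p = 18.80 kΩ.
R_L loads the lower segment: effective lower R = 19.76 kΩ.
V_out = 3.36 × 19.76/(18.80 + 19.76) = 1.722 mV.

V_out ≈ 1.72 mV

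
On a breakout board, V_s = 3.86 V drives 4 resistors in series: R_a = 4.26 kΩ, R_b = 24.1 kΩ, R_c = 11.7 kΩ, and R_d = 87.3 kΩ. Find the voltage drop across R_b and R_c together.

ΣR = 4.26 + 24.1 + 11.7 + 87.3 = 127.4 kΩ.
R_{R_b..R_c} = 24.1 + 11.7 = 35.80 kΩ.
V = V_s · R/ΣR = 3.86 × 0.2811 = 1.085 V.

V ≈ 1.09 V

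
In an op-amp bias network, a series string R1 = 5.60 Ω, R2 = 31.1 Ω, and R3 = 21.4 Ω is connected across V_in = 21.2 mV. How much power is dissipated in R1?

The common current is I = 21.2/58.10 = 0.3649 mA.
V(R1) = I·R = 2.043 mV; P = V·I = 2.043 × 0.3649 = 0.7456 µW.

P ≈ 0.746 µW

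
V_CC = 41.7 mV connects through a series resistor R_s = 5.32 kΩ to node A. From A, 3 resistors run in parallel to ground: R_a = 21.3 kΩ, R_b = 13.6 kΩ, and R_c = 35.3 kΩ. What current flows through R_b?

I ≈ 1.71 µA

Parallel bank: R_p = 1/(1/21.3 + 1/13.6 + 1/35.3) = 6.720 kΩ.
V_A = 41.7 × 6.720/12.04 = 23.27 mV.
I(R_b) = V_A / R_b = 23.27/13.6 = 1.711 µA.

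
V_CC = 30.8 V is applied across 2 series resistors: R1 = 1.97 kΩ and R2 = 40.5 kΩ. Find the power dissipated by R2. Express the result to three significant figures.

ΣR = 42.47 kΩ → I = 30.8/42.47 = 0.7252 mA.
P = I²R = 0.5259 × 40.5 = 21.30 mW.

P ≈ 21.3 mW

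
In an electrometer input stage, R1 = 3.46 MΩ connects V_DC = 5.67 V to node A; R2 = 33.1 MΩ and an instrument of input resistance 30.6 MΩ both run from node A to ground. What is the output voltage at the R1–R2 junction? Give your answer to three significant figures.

V_out ≈ 4.66 V

The load sits in parallel with R2, giving an effective lower resistance R2' = R2·R_L/(R2+R_L) = 15.90 MΩ.
Then V_out = V_DC · R2'/(R1 + R2') = 5.67 × 15.90/19.36 = 4.657 V.
(Unloaded it would be 5.13 V; the load pulls it down.)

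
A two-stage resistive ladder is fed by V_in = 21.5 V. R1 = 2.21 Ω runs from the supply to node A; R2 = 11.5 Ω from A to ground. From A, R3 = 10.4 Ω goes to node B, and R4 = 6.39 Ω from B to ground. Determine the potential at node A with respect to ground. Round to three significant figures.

The second stage (R3 + R4 = 16.79 Ω) loads node A in parallel with R2.
Effective lower resistance at A: R2 ‖ 16.79 = 6.825 Ω.
So V_A = 21.5 × 0.7554 = 16.24 V.

V_A ≈ 16.2 V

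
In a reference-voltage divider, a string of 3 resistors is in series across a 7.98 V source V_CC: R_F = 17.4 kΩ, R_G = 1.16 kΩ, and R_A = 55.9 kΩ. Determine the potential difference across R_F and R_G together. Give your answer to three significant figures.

V ≈ 1.99 V

Total series resistance ΣR = 17.4 + 1.16 + 55.9 = 74.46 kΩ.
R_{R_F..R_G} = 17.4 + 1.16 = 18.56 kΩ.
V = V_CC · R/ΣR = 7.98 × 0.2493 = 1.989 V.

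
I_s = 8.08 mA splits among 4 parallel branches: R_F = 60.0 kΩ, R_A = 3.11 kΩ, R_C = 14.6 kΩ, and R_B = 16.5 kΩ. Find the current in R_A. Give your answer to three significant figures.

ΣG = 1/60.0 + 1/3.11 + 1/14.6 + 1/16.5 = 0.4673.
Current divider: I(R_A) = I_s · G_k/ΣG = 8.08 × (0.3215/0.4673) = 8.08 × 0.6881 = 5.560 mA.

I ≈ 5.56 mA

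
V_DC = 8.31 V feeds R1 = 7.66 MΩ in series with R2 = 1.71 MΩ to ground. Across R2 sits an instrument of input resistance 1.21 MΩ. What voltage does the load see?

V_out ≈ 0.704 V

The load sits in parallel with R2, giving an effective lower resistance R2' = R2·R_L/(R2+R_L) = 0.7086 MΩ.
Voltage divider with the loaded lower leg: V_out = 8.31 × 0.7086/(7.66 + 0.7086) = 8.31 × 0.08467 = 0.7036 V.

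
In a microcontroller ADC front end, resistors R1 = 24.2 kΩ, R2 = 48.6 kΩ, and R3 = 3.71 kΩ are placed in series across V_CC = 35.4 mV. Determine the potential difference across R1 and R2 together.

Total series resistance ΣR = 24.2 + 48.6 + 3.71 = 76.51 kΩ.
R_{R1..R2} = 24.2 + 48.6 = 72.80 kΩ.
By the voltage-divider rule, V = 35.4 × 72.80/76.51 = 33.68 mV.

V ≈ 33.7 mV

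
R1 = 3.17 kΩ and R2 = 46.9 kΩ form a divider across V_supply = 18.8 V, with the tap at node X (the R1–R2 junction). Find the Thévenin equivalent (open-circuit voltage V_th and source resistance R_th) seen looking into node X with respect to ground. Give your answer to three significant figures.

With X open, the divider is unloaded: V_th = 18.8 × 46.9/50.07 = 17.61 V.
Zeroing V_supply shorts the top of R1 to ground, so R_th = R1 ‖ R2 = 2.969 kΩ.

V_th ≈ 17.6 V, R_th ≈ 2.97 kΩ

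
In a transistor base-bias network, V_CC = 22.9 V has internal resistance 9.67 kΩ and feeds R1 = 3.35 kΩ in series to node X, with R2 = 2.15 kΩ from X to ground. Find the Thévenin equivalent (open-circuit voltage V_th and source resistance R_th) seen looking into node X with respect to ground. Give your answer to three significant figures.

V_th ≈ 3.25 V, R_th ≈ 1.85 kΩ

R1' = 9.67 + 3.35 = 13.02 kΩ (source resistance + R1).
Open-circuit (no load on X): V_th = V_CC · R2/(R1' + R2) = 22.9 × 2.15/(13.02 + 2.15) = 3.246 V.
Looking into X with the source shorted: R_th = R1'·R2/(R1'+R2) = 13.02 × 2.15/15.17 = 1.845 kΩ.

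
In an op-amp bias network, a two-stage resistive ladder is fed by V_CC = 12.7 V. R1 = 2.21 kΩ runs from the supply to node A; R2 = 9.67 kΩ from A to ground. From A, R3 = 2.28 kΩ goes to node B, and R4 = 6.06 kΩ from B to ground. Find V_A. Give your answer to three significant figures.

Node A sees R2 in parallel with the series input of stage 2, R3 + R4 = 8.340 kΩ.
Effective lower resistance at A: R2 ‖ 8.340 = 4.478 kΩ.
V_A = 12.7 × 4.478/(2.21 + 4.478) = 8.503 V.

V_A ≈ 8.50 V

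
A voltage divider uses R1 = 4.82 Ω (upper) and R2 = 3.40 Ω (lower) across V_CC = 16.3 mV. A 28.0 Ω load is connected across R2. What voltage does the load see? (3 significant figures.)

The load sits in parallel with R2, giving an effective lower resistance R2' = R2·R_L/(R2+R_L) = 3.032 Ω.
Now apply the divider: V_out = 16.3 × 0.3861 = 6.294 mV.
(Unloaded it would be 6.74 mV; the load pulls it down.)

V_out ≈ 6.29 mV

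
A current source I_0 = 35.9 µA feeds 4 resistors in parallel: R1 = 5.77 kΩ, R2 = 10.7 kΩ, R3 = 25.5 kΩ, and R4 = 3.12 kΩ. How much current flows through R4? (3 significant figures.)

ΣG = 1/5.77 + 1/10.7 + 1/25.5 + 1/3.12 = 0.6265.
Current divider: I(R4) = I_0 · G_k/ΣG = 35.9 × (0.3205/0.6265) = 35.9 × 0.5116 = 18.37 µA.

I ≈ 18.4 µA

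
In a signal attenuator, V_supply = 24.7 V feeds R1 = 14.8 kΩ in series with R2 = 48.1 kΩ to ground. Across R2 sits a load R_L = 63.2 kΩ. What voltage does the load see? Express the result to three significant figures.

First combine the lower leg with the load: R2 ‖ R_L = 27.31 kΩ.
Now apply the divider: V_out = 24.7 × 0.6486 = 16.02 V.

V_out ≈ 16.0 V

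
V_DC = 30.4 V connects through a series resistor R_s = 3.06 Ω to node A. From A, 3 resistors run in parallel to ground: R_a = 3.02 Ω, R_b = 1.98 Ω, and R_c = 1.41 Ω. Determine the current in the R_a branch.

Combine the parallel branches: R_p = (1/3.02 + 1/1.98 + 1/1.41)⁻¹ = 0.6471 Ω.
V_A = 30.4 × 0.6471/3.707 = 5.306 V.
I(R_a) = V_A / R_a = 5.306/3.02 = 1.757 A.

I ≈ 1.76 A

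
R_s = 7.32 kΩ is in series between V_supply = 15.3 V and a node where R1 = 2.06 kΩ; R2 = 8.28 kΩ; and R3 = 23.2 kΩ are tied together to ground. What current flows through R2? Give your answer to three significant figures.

I ≈ 0.321 mA

Combine the parallel branches: R_p = (1/2.06 + 1/8.28 + 1/23.2)⁻¹ = 1.540 kΩ.
V_A by voltage divider: V_A = 15.3 × 1.540/(7.32 + 1.540) = 2.659 V.
I(R2) = V_A / R2 = 2.659/8.28 = 0.3212 mA.
(Check via current divider: I_total = 1.727 mA; share G_k/ΣG = 0.1860 → same result.)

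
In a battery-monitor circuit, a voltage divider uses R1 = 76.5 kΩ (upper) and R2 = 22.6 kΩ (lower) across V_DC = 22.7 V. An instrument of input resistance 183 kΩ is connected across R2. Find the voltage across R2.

First combine the lower leg with the load: R2 ‖ R_L = 20.12 kΩ.
Voltage divider with the loaded lower leg: V_out = 22.7 × 20.12/(76.5 + 20.12) = 22.7 × 0.2082 = 4.726 V.

V_out ≈ 4.73 V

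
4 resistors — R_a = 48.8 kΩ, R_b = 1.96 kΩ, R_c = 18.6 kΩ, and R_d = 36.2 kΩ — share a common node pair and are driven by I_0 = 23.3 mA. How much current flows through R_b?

I ≈ 19.4 mA

ΣG = 1/48.8 + 1/1.96 + 1/18.6 + 1/36.2 = 0.6121.
R_b takes the fraction G_k/ΣG = 0.5102/0.6121 = 0.8336, so I = 23.3 × 0.8336 = 19.42 mA.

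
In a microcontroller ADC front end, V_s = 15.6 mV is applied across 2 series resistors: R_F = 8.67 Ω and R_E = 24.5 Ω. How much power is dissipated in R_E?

ΣR = 33.17 Ω → I = 15.6/33.17 = 0.4703 mA.
V(R_E) = I·R = 11.52 mV; P = V·I = 11.52 × 0.4703 = 5.419 µW.

P ≈ 5.42 µW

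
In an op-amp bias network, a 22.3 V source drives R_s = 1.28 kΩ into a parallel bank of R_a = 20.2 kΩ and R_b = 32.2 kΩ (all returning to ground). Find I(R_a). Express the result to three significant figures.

Parallel bank: R_p = 1/(1/20.2 + 1/32.2) = 12.41 kΩ.
V_A by voltage divider: V_A = 22.3 × 12.41/(1.28 + 12.41) = 20.22 V.
Branch current I = V_A/R_a = 20.22/20.2 = 1.001 mA.
(Equivalently: I_total = 1.629 mA, then current-divider fraction G_k/ΣG = 0.6145.)

I ≈ 1.00 mA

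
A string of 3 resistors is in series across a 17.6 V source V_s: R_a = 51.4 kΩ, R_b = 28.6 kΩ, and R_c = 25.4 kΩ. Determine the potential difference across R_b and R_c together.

Total series resistance ΣR = 51.4 + 28.6 + 25.4 = 105.4 kΩ.
R_{R_b..R_c} = 28.6 + 25.4 = 54.00 kΩ.
By the voltage-divider rule, V = 17.6 × 54.00/105.4 = 9.017 V.

V ≈ 9.02 V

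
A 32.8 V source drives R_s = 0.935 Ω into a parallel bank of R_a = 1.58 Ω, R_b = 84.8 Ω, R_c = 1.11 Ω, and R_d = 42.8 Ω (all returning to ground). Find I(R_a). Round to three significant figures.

Equivalent of the parallel group: R_p = 0.6374 Ω.
V_A by voltage divider: V_A = 32.8 × 0.6374/(0.935 + 0.6374) = 13.30 V.
I(R_a) = V_A / R_a = 13.30/1.58 = 8.415 A.

I ≈ 8.41 A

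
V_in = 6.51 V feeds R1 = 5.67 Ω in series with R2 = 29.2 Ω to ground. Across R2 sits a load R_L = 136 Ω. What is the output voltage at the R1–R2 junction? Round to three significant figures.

V_out ≈ 5.27 V

The load sits in parallel with R2, giving an effective lower resistance R2' = R2·R_L/(R2+R_L) = 24.04 Ω.
Now apply the divider: V_out = 6.51 × 0.8091 = 5.268 V.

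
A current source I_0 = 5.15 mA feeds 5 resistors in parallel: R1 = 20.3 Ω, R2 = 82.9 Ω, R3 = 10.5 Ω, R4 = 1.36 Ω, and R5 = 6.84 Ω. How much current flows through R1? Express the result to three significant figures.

I ≈ 0.244 mA

Total conductance ΣG = 1/20.3 + 1/82.9 + 1/10.5 + 1/1.36 + 1/6.84 = 1.038 (units of 1/Ω).
R1 takes the fraction G_k/ΣG = 0.04926/1.038 = 0.04746, so I = 5.15 × 0.04746 = 0.2444 mA.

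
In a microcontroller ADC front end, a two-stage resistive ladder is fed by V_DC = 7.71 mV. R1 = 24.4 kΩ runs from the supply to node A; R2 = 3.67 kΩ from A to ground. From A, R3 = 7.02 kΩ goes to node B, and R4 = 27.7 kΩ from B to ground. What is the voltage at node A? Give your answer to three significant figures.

Looking into the second stage from A: R3 + R4 = 34.72 kΩ appears in parallel with R2.
Effective lower resistance at A: R2 ‖ 34.72 = 3.319 kΩ.
So V_A = 7.71 × 0.1197 = 0.9232 mV.

V_A ≈ 0.923 mV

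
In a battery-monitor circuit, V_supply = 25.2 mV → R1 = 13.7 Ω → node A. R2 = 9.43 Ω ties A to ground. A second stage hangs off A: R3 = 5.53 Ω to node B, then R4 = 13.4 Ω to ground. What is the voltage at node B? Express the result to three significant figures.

V_B ≈ 5.62 mV

Node A sees R2 in parallel with the series input of stage 2, R3 + R4 = 18.93 Ω.
R2 ‖ (R3+R4) = 6.294 Ω.
First divider: V_A = V_supply · 6.294/(13.7 + 6.294) = 7.933 mV.
Stage 2 is unloaded, so V_B = V_A · R4/(R3+R4) = 7.933 × 13.4/18.93 = 5.616 mV.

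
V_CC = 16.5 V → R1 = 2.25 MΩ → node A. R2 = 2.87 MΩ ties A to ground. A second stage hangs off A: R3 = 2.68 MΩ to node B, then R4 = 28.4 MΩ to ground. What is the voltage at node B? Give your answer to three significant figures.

Looking into the second stage from A: R3 + R4 = 31.08 MΩ appears in parallel with R2.
Effective lower resistance at A: R2 ‖ 31.08 = 2.627 MΩ.
First divider: V_A = V_CC · 2.627/(2.25 + 2.627) = 8.888 V.
Stage 2 is unloaded, so V_B = V_A · R4/(R3+R4) = 8.888 × 28.4/31.08 = 8.122 V.

V_B ≈ 8.12 V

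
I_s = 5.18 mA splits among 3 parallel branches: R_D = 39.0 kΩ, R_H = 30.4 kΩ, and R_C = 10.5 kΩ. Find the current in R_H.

I ≈ 1.11 mA

Total conductance ΣG = 1/39.0 + 1/30.4 + 1/10.5 = 0.1538 (units of 1/kΩ).
By the current-divider rule, I = I_s · G_k/ΣG = 5.18 × 0.2139 = 1.108 mA.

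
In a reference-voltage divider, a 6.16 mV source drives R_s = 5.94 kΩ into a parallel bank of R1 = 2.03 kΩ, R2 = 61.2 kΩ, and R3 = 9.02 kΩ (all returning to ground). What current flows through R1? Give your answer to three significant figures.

I ≈ 0.648 µA

Equivalent of the parallel group: R_p = 1.613 kΩ.
V_A by voltage divider: V_A = 6.16 × 1.613/(5.94 + 1.613) = 1.316 mV.
I(R1) = V_A / R1 = 1.316/2.03 = 0.6482 µA.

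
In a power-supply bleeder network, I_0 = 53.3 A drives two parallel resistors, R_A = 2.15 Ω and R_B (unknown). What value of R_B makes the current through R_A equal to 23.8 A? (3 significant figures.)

R_B ≈ 1.73 Ω

The fraction through R_A equals R_B/(R_A+R_B).
With f = 0.4465, R_B = R_A · f/(1−f) = 2.15 × 0.8068 = 1.735 Ω.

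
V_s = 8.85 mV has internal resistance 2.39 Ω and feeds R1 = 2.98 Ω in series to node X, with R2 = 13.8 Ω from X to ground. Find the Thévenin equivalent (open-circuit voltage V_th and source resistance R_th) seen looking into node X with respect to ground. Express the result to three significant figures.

V_th ≈ 6.37 mV, R_th ≈ 3.87 Ω

R1' = 2.39 + 2.98 = 5.370 Ω (source resistance + R1).
With X open, the divider is unloaded: V_th = 8.85 × 13.8/19.17 = 6.371 mV.
Zeroing V_s shorts the top of R1' to ground, so R_th = R1' ‖ R2 = 3.866 Ω.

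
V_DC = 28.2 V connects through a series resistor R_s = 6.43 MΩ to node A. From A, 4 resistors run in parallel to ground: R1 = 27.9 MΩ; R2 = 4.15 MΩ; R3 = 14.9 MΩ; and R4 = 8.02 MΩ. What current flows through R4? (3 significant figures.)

Equivalent of the parallel group: R_p = 2.134 MΩ.
V_A = 28.2 × 2.134/8.564 = 7.027 V.
Branch current I = V_A/R4 = 7.027/8.02 = 0.8762 µA.

I ≈ 0.876 µA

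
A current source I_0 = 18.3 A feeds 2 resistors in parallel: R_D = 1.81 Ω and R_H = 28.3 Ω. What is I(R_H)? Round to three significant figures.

With just two branches, the current splits inversely with resistance.
I(R_H) = 18.3 × 1.81/(1.81 + 28.3) = 18.3 × 0.06011 = 1.100 A.

I ≈ 1.10 A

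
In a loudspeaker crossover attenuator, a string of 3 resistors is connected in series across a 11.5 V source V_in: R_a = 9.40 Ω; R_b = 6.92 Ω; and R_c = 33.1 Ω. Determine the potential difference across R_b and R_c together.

V ≈ 9.31 V

Series total: ΣR = 9.40 + 6.92 + 33.1 = 49.42 Ω.
R_{R_b..R_c} = 6.92 + 33.1 = 40.02 Ω.
V = V_in · R/ΣR = 11.5 × 0.8098 = 9.313 V.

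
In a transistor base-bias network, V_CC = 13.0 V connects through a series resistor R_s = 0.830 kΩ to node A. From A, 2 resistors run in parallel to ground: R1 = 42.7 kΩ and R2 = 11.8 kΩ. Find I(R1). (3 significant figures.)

I ≈ 0.279 mA

Equivalent of the parallel group: R_p = 9.245 kΩ.
Node voltage V_A = V_CC · R_p/(R_s + R_p) = 13.0 × 0.9176 = 11.93 V.
I(R1) = V_A / R1 = 11.93/42.7 = 0.2794 mA.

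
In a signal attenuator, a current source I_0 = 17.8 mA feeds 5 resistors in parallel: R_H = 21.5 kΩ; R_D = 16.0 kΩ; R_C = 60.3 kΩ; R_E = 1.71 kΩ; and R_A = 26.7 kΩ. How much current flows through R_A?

ΣG = 1/21.5 + 1/16.0 + 1/60.3 + 1/1.71 + 1/26.7 = 0.7478.
By the current-divider rule, I = I_0 · G_k/ΣG = 17.8 × 0.05008 = 0.8915 mA.

I ≈ 0.891 mA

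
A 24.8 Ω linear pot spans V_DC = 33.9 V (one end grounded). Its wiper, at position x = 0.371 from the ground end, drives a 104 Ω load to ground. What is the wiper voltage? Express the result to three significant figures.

V_out ≈ 11.9 V

The pot divides into 15.60 Ω above the wiper and 9.201 Ω below.
R_L loads the lower segment: effective lower R = 8.453 Ω.
Then V_out = V_DC · 8.453/(15.60 + 8.453) = 11.91 V.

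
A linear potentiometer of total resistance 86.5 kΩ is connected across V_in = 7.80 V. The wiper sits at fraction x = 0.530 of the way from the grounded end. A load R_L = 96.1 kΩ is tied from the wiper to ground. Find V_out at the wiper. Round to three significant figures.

V_out ≈ 3.38 V

Lower segment x·R_p = 45.84 kΩ; upper segment (1−x)·R_p = 40.66 kΩ.
(x·R_p) ‖ R_L = 31.04 kΩ.
Loaded-divider output: V_out = 7.80 × 0.4329 = 3.377 V.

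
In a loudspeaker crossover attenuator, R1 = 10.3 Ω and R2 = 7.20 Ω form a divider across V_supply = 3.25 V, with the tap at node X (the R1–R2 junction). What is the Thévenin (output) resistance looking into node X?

Looking into X with the source shorted: R_th = R1·R2/(R1+R2) = 10.30 × 7.20/17.50 = 4.238 Ω.

R_th ≈ 4.24 Ω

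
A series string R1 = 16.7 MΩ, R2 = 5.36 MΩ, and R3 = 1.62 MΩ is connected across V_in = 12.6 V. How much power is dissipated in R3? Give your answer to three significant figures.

P ≈ 0.459 µW

The common current is I = 12.6/23.68 = 0.5321 µA.
P(R3) = I²·R3 = (0.5321)² × 1.62 = 0.4587 µW.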